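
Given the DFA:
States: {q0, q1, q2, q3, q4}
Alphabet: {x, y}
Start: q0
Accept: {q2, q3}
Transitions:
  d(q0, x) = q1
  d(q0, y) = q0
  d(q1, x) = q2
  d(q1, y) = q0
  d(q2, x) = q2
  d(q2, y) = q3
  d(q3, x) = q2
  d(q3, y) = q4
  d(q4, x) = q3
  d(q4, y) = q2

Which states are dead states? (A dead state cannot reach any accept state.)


Forward reachability from each state:
  q0 -> reaches accept state q2 (live)
  q1 -> reaches accept state q2 (live)
  q2 -> reaches accept state q2 (live)
  q3 -> reaches accept state q2 (live)
  q4 -> reaches accept state q2 (live)

None (all states can reach an accept state)


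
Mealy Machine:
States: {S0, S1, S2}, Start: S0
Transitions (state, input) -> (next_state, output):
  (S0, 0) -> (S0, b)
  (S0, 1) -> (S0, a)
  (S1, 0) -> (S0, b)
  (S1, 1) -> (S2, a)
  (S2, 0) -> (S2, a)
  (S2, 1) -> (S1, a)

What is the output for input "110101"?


Step-by-step:
  (S0, 1) -> (S0, a)
  (S0, 1) -> (S0, a)
  (S0, 0) -> (S0, b)
  (S0, 1) -> (S0, a)
  (S0, 0) -> (S0, b)
  (S0, 1) -> (S0, a)

"aababa"


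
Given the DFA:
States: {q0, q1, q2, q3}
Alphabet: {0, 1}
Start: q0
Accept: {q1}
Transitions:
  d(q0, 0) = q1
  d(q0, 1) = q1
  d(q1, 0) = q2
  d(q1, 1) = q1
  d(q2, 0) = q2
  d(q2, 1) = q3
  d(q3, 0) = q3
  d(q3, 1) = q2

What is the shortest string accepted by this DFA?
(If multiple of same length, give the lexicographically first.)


BFS by string length (lex-first path to each state shown):
  len 0: q0<-""
  len 1: q1<-"0"
Found accept state at length 1.

"0"


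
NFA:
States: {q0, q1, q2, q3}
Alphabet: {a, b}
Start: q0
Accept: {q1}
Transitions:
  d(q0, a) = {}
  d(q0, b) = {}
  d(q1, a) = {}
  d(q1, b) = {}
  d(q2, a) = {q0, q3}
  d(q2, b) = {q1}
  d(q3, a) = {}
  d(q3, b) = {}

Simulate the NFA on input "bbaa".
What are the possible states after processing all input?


Start: {q0}
  --b--> {}
  --b--> {}
  --a--> {}
  --a--> {}

{} (empty set, no valid transitions)


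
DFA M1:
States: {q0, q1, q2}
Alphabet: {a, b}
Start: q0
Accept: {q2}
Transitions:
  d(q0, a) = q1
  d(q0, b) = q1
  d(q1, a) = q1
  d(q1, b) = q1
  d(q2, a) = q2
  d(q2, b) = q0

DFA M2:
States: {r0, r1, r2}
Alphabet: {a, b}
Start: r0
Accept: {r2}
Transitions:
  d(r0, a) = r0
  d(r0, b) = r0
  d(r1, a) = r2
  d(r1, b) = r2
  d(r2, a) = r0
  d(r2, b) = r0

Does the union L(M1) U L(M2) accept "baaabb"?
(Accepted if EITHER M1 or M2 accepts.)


M1: final=q1 accepted=False
M2: final=r0 accepted=False

No, union rejects (neither accepts)


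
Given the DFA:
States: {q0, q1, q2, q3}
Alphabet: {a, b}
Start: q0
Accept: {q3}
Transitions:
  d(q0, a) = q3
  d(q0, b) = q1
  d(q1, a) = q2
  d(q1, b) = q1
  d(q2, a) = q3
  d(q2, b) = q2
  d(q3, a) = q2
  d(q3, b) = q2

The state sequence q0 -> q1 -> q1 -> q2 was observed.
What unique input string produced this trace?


Trace back each transition to find the symbol:
  q0 --[b]--> q1
  q1 --[b]--> q1
  q1 --[a]--> q2

"bba"


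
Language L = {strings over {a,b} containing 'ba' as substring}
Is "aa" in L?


'ba' does not occur

No, "aa" is not in L


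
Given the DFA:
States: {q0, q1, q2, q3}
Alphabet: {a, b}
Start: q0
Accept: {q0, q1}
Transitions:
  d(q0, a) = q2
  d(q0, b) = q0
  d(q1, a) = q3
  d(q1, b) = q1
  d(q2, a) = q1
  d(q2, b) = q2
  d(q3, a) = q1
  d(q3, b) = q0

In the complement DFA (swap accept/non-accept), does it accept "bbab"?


Trace: q0 -> q0 -> q0 -> q2 -> q2
Final: q2
Original accept: {q0, q1}
Complement: q2 is not in original accept

Yes, complement accepts (original rejects)


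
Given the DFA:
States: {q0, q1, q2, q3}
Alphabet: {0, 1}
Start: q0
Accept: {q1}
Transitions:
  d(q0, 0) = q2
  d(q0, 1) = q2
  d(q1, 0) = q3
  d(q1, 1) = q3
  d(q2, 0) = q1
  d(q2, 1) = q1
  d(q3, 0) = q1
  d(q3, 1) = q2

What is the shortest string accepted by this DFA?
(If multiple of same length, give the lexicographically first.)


BFS by string length (lex-first path to each state shown):
  len 0: q0<-""
  len 1: q2<-"0"
  len 2: q1<-"00"
Found accept state at length 2.

"00"


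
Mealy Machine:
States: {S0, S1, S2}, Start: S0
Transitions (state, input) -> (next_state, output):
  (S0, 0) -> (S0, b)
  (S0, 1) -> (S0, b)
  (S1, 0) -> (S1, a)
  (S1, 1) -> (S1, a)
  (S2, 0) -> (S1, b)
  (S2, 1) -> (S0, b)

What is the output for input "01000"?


Step-by-step:
  (S0, 0) -> (S0, b)
  (S0, 1) -> (S0, b)
  (S0, 0) -> (S0, b)
  (S0, 0) -> (S0, b)
  (S0, 0) -> (S0, b)

"bbbbb"


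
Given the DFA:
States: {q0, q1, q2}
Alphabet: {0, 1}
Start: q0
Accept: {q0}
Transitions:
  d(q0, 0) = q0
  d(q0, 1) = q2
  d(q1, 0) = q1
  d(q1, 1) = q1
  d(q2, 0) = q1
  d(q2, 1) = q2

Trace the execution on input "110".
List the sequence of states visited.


Input: 110
d(q0, 1) = q2
d(q2, 1) = q2
d(q2, 0) = q1


q0 -> q2 -> q2 -> q1


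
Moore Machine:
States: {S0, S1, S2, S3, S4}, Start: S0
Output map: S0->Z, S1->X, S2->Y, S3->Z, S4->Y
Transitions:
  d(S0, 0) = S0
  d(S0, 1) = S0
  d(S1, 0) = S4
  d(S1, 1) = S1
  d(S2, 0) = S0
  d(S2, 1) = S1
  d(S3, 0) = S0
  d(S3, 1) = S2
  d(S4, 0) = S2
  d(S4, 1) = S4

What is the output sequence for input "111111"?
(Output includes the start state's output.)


Start: S0 (output Z)
  --1--> S0 (output Z)
  --1--> S0 (output Z)
  --1--> S0 (output Z)
  --1--> S0 (output Z)
  --1--> S0 (output Z)
  --1--> S0 (output Z)

"ZZZZZZZ"


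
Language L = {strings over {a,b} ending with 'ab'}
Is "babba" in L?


last two symbols = 'ba'

No, "babba" is not in L


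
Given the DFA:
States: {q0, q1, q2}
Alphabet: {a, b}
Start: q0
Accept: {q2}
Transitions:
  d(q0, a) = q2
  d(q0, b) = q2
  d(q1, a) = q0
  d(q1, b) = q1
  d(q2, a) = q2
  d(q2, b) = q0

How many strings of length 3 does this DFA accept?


Enumerating all length-3 strings:
  "aaa" -> q2 [accept]
  "aab" -> q0 [reject]
  "aba" -> q2 [accept]
  "abb" -> q2 [accept]
  "baa" -> q2 [accept]
  "bab" -> q0 [reject]
  "bba" -> q2 [accept]
  "bbb" -> q2 [accept]

6 out of 8


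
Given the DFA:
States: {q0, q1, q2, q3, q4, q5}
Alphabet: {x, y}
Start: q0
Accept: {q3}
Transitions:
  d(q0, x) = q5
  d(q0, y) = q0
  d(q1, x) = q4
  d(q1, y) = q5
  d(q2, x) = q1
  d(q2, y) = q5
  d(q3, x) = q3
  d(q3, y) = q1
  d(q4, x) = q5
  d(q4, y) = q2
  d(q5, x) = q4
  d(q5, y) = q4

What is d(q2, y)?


Looking up transition d(q2, y)

q5


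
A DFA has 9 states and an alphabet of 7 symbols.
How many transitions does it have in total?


Each state has exactly one transition per symbol.
9 * 7 = 63

63


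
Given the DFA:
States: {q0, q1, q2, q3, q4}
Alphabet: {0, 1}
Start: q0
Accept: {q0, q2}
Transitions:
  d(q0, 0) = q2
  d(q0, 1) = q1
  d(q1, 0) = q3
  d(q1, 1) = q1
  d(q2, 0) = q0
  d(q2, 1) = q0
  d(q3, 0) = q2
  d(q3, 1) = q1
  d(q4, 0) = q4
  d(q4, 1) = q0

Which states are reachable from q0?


BFS from q0:
  layer 0: {q0}
  layer 1: {q1, q2}
  layer 2: {q3}

{q0, q1, q2, q3}


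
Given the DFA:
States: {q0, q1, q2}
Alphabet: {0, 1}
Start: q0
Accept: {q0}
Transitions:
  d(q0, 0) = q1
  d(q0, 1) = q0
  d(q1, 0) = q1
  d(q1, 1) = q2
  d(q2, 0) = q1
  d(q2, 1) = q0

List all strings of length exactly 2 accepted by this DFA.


All strings of length 2: 4 total
Accepted: 1

"11"


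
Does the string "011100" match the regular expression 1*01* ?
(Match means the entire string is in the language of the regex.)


|string| = 6; first = '0'; last = '0'

No, "011100" does not match 1*01*


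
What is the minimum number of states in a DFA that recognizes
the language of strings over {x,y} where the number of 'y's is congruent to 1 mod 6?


States track (count of 'y') mod 6.
Need 6 states: one per remainder 0..5; accept = remainder 1.

6


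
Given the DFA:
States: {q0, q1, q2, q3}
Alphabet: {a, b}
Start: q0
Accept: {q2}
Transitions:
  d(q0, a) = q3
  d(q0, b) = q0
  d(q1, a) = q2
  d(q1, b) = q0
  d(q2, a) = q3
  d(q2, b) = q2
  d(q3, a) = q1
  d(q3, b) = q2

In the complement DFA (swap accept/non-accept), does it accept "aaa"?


Trace: q0 -> q3 -> q1 -> q2
Final: q2
Original accept: {q2}
Complement: q2 is in original accept

No, complement rejects (original accepts)


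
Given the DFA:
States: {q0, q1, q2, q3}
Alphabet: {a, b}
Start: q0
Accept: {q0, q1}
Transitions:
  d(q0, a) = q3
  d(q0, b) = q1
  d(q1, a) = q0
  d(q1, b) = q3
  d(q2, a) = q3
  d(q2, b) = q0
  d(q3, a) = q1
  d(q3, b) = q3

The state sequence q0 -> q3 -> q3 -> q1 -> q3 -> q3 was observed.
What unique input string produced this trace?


Trace back each transition to find the symbol:
  q0 --[a]--> q3
  q3 --[b]--> q3
  q3 --[a]--> q1
  q1 --[b]--> q3
  q3 --[b]--> q3

"ababb"


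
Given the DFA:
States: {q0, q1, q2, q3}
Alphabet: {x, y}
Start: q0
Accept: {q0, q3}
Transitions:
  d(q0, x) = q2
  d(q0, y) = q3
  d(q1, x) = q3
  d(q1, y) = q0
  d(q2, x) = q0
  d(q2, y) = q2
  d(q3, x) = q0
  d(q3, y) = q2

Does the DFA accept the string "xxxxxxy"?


Trace: q0 -> q2 -> q0 -> q2 -> q0 -> q2 -> q0 -> q3
Final state: q3
Accept states: {q0, q3}

Yes, accepted (final state q3 is an accept state)


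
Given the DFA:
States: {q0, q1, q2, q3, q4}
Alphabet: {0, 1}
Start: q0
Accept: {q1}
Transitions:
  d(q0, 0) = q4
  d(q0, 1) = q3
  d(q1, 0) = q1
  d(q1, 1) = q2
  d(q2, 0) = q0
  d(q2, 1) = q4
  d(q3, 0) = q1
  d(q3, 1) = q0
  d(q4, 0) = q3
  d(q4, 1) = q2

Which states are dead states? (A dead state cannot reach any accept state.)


Forward reachability from each state:
  q0 -> reaches accept state q1 (live)
  q1 -> reaches accept state q1 (live)
  q2 -> reaches accept state q1 (live)
  q3 -> reaches accept state q1 (live)
  q4 -> reaches accept state q1 (live)

None (all states can reach an accept state)


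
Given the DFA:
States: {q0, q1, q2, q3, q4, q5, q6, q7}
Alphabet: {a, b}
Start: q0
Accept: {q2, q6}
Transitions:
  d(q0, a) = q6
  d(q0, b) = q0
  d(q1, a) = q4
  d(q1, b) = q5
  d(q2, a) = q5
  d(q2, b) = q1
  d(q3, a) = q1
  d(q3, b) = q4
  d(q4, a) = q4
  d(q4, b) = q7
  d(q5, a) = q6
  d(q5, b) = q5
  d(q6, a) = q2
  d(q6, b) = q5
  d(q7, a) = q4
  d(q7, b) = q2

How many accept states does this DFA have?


Accept states listed: {q2, q6}
Counting: q2(1) q6(2)

2


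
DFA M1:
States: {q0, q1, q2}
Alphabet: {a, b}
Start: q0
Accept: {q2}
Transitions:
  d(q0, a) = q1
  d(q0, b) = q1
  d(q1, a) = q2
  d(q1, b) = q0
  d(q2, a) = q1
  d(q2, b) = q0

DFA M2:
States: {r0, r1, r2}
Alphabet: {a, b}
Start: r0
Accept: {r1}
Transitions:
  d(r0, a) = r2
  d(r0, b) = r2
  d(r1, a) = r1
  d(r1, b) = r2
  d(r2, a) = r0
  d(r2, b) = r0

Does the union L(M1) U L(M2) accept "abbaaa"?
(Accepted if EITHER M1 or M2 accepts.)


M1: final=q2 accepted=True
M2: final=r0 accepted=False

Yes, union accepts


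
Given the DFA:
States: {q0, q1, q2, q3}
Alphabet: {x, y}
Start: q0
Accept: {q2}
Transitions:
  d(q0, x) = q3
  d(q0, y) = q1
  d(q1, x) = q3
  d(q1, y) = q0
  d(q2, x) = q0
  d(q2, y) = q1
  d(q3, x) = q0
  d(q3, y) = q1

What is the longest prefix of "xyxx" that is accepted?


Run the DFA, marking each prefix where the state is accepting:
  "" -> q0 [reject]
  "x" -> q3 [reject]
  "xy" -> q1 [reject]
  "xyx" -> q3 [reject]
  "xyxx" -> q0 [reject]

No prefix is accepted


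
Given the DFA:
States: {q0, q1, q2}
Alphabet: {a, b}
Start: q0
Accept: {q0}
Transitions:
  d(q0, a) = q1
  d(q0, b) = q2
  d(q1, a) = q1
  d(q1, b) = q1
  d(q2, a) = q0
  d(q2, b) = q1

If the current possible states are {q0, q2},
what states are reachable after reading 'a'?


Apply transition on 'a' from each current state:
  d(q0, a) = q1
  d(q2, a) = q0

{q0, q1}


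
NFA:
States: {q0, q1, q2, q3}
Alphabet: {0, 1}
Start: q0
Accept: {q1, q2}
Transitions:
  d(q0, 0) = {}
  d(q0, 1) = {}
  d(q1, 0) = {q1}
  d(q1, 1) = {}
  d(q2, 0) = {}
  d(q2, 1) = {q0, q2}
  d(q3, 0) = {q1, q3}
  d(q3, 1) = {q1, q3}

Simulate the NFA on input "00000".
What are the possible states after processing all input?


Start: {q0}
  --0--> {}
  --0--> {}
  --0--> {}
  --0--> {}
  --0--> {}

{} (empty set, no valid transitions)


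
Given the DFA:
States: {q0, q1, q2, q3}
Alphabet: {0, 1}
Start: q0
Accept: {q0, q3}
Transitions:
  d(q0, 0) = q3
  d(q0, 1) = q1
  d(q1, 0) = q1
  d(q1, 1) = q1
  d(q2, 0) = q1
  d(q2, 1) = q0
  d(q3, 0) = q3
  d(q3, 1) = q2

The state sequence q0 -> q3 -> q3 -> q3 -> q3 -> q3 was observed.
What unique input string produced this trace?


Trace back each transition to find the symbol:
  q0 --[0]--> q3
  q3 --[0]--> q3
  q3 --[0]--> q3
  q3 --[0]--> q3
  q3 --[0]--> q3

"00000"


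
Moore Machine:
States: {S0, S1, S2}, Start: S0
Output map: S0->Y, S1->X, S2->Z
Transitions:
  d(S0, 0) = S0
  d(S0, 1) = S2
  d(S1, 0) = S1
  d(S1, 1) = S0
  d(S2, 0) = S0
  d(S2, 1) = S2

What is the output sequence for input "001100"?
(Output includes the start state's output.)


Start: S0 (output Y)
  --0--> S0 (output Y)
  --0--> S0 (output Y)
  --1--> S2 (output Z)
  --1--> S2 (output Z)
  --0--> S0 (output Y)
  --0--> S0 (output Y)

"YYYZZYY"


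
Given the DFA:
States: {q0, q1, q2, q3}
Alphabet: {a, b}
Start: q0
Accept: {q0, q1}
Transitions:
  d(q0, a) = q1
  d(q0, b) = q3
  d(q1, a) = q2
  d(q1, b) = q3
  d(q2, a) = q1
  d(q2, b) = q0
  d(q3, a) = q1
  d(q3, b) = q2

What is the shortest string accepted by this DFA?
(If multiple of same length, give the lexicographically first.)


BFS by string length (lex-first path to each state shown):
  len 0: q0<-""
Found accept state at length 0.

"" (empty string)


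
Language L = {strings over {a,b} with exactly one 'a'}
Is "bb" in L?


count('a') = 0

No, "bb" is not in L


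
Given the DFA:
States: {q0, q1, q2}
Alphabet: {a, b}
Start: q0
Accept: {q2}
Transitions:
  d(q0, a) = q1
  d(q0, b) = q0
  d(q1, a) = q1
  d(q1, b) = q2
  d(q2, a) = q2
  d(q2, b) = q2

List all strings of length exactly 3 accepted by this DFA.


All strings of length 3: 8 total
Accepted: 4

"aab", "aba", "abb", "bab"


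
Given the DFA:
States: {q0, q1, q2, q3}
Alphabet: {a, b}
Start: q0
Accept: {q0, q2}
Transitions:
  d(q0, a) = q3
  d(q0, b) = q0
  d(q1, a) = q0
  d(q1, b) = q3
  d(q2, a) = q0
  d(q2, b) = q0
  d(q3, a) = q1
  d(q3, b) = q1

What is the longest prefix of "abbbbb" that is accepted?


Run the DFA, marking each prefix where the state is accepting:
  "" -> q0 [accept]
  "a" -> q3 [reject]
  "ab" -> q1 [reject]
  "abb" -> q3 [reject]
  "abbb" -> q1 [reject]
  "abbbb" -> q3 [reject]
  "abbbbb" -> q1 [reject]

""


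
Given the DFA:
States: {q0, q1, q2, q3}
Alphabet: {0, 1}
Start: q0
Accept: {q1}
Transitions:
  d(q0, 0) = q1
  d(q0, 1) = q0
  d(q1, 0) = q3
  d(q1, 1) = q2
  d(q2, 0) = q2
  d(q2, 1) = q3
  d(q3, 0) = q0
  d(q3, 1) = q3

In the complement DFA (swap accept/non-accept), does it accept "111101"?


Trace: q0 -> q0 -> q0 -> q0 -> q0 -> q1 -> q2
Final: q2
Original accept: {q1}
Complement: q2 is not in original accept

Yes, complement accepts (original rejects)


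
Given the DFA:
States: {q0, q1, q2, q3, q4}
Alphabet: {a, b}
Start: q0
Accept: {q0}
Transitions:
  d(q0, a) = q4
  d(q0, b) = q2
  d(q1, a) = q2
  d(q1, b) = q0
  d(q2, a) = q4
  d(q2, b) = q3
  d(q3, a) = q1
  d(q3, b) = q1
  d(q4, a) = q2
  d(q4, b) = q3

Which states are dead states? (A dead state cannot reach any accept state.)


Forward reachability from each state:
  q0 -> reaches accept state q0 (live)
  q1 -> reaches accept state q0 (live)
  q2 -> reaches accept state q0 (live)
  q3 -> reaches accept state q0 (live)
  q4 -> reaches accept state q0 (live)

None (all states can reach an accept state)


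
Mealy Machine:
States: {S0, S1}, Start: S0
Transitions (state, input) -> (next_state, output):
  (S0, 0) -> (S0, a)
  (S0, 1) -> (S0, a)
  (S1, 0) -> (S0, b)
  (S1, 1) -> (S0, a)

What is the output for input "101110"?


Step-by-step:
  (S0, 1) -> (S0, a)
  (S0, 0) -> (S0, a)
  (S0, 1) -> (S0, a)
  (S0, 1) -> (S0, a)
  (S0, 1) -> (S0, a)
  (S0, 0) -> (S0, a)

"aaaaaa"


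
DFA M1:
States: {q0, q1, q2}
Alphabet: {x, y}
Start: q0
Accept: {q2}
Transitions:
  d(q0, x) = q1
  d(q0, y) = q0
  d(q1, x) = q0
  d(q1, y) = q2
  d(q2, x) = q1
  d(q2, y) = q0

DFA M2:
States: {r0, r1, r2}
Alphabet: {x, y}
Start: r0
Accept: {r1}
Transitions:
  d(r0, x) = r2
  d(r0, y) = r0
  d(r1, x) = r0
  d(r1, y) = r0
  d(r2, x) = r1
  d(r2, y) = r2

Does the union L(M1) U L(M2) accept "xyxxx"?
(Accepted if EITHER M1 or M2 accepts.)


M1: final=q1 accepted=False
M2: final=r2 accepted=False

No, union rejects (neither accepts)


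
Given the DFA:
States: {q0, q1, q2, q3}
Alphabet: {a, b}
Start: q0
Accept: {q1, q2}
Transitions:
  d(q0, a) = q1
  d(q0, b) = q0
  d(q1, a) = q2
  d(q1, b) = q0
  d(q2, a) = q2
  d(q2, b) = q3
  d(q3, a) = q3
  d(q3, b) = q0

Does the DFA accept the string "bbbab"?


Trace: q0 -> q0 -> q0 -> q0 -> q1 -> q0
Final state: q0
Accept states: {q1, q2}

No, rejected (final state q0 is not an accept state)


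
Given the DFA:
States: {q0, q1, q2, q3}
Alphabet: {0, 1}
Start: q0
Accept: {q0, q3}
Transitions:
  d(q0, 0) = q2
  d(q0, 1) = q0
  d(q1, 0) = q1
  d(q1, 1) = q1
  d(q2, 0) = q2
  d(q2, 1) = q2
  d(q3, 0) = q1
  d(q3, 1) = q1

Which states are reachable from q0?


BFS from q0:
  layer 0: {q0}
  layer 1: {q2}

{q0, q2}


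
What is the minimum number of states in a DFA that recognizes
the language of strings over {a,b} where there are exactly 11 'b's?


States: count = 0, 1, ..., 11 (that's 12 states), plus a dead state for count > 11.
Total: 12 + 1 = 13. Accept = count-11 state.

13


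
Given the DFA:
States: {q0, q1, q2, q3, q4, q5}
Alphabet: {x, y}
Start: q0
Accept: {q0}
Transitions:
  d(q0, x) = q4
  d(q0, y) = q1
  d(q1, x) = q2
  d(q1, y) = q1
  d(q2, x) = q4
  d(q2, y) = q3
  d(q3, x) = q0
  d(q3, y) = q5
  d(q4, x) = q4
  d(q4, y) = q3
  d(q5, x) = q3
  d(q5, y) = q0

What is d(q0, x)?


Looking up transition d(q0, x)

q4


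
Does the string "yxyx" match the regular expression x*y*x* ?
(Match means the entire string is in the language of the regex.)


|string| = 4; first = 'y'; last = 'x'

No, "yxyx" does not match x*y*x*


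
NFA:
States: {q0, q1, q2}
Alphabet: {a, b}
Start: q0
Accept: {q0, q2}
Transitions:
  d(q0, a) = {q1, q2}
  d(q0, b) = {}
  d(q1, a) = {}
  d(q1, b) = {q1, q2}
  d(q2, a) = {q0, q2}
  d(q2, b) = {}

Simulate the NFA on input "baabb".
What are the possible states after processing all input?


Start: {q0}
  --b--> {}
  --a--> {}
  --a--> {}
  --b--> {}
  --b--> {}

{} (empty set, no valid transitions)


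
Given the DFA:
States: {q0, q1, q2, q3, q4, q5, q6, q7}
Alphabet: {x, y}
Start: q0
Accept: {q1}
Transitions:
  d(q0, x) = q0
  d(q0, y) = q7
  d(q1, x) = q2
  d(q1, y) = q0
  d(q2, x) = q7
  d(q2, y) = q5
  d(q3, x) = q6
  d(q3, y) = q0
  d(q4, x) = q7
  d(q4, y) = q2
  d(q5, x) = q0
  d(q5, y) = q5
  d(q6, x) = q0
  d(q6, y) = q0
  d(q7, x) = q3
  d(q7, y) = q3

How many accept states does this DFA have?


Accept states listed: {q1}
Counting: q1(1)

1


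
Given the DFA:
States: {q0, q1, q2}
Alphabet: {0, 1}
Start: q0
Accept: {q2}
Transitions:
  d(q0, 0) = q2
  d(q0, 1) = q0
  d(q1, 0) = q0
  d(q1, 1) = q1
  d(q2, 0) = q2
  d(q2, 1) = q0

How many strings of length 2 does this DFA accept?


Enumerating all length-2 strings:
  "00" -> q2 [accept]
  "01" -> q0 [reject]
  "10" -> q2 [accept]
  "11" -> q0 [reject]

2 out of 4


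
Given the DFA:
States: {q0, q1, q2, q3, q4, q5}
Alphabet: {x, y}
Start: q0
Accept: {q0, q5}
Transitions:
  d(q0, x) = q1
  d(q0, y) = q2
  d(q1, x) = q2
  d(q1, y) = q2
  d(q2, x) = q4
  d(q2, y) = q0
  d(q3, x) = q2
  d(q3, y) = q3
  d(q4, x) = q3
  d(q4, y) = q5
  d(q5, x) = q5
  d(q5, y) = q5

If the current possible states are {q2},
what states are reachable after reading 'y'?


Apply transition on 'y' from each current state:
  d(q2, y) = q0

{q0}


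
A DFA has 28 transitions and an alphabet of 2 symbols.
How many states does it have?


Each state has exactly one transition per symbol.
states = transitions / |alphabet| = 28 / 2 = 14

14


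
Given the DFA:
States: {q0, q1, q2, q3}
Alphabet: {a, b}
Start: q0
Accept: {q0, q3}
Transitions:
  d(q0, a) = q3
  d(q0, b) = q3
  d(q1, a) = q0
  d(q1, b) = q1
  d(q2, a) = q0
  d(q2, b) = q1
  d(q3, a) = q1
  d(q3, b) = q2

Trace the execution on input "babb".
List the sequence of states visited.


Input: babb
d(q0, b) = q3
d(q3, a) = q1
d(q1, b) = q1
d(q1, b) = q1


q0 -> q3 -> q1 -> q1 -> q1


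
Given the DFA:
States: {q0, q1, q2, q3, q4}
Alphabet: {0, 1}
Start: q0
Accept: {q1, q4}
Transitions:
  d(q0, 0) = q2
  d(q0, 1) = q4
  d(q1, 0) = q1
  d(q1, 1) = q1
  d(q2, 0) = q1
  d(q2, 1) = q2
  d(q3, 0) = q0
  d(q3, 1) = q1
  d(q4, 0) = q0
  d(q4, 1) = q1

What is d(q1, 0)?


Looking up transition d(q1, 0)

q1


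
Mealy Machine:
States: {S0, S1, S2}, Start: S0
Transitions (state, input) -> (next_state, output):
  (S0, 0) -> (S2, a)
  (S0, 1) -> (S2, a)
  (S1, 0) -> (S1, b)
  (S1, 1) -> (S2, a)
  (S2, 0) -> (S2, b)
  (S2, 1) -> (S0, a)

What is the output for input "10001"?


Step-by-step:
  (S0, 1) -> (S2, a)
  (S2, 0) -> (S2, b)
  (S2, 0) -> (S2, b)
  (S2, 0) -> (S2, b)
  (S2, 1) -> (S0, a)

"abbba"


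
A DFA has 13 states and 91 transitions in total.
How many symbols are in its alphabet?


Each state has exactly one transition per symbol.
|alphabet| = transitions / states = 91 / 13 = 7

7


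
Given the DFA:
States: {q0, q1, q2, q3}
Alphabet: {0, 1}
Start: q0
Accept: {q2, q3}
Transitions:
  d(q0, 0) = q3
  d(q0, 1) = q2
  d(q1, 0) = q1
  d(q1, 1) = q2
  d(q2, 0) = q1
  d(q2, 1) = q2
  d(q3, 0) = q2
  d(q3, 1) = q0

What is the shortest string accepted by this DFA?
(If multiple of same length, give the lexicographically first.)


BFS by string length (lex-first path to each state shown):
  len 0: q0<-""
  len 1: q2<-"1", q3<-"0"
Found accept state at length 1.

"0"


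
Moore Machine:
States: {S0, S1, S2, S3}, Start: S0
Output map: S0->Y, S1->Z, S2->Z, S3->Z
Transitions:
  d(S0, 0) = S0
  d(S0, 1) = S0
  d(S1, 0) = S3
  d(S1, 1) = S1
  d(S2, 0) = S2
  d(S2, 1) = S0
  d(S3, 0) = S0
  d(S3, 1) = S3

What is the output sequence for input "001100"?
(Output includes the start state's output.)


Start: S0 (output Y)
  --0--> S0 (output Y)
  --0--> S0 (output Y)
  --1--> S0 (output Y)
  --1--> S0 (output Y)
  --0--> S0 (output Y)
  --0--> S0 (output Y)

"YYYYYYY"


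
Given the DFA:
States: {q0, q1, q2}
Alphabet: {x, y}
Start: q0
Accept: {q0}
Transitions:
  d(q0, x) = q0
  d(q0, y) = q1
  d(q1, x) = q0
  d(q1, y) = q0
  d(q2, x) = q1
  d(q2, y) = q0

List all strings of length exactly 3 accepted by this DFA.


All strings of length 3: 8 total
Accepted: 5

"xxx", "xyx", "xyy", "yxx", "yyx"


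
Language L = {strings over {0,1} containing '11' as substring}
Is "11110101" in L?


'11' occurs at index 0

Yes, "11110101" is in L


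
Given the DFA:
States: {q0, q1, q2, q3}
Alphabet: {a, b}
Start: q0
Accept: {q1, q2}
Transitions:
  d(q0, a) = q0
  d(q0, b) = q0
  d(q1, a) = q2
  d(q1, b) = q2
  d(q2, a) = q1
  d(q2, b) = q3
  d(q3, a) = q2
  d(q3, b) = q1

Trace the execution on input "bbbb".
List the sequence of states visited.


Input: bbbb
d(q0, b) = q0
d(q0, b) = q0
d(q0, b) = q0
d(q0, b) = q0


q0 -> q0 -> q0 -> q0 -> q0


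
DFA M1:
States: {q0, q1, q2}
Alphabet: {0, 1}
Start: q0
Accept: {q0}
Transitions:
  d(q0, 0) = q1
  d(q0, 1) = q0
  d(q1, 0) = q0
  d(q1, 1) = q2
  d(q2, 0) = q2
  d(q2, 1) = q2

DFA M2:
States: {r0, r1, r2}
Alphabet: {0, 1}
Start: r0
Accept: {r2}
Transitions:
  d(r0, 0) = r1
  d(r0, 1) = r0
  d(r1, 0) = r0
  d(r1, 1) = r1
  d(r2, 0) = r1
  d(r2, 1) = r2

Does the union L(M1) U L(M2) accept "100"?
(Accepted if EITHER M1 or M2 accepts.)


M1: final=q0 accepted=True
M2: final=r0 accepted=False

Yes, union accepts


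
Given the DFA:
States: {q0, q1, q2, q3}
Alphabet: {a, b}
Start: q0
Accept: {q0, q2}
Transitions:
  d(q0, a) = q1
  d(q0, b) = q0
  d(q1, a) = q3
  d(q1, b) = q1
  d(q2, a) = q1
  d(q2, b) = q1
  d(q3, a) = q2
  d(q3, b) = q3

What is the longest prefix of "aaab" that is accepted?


Run the DFA, marking each prefix where the state is accepting:
  "" -> q0 [accept]
  "a" -> q1 [reject]
  "aa" -> q3 [reject]
  "aaa" -> q2 [accept]
  "aaab" -> q1 [reject]

"aaa"


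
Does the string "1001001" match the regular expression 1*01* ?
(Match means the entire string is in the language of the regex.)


|string| = 7; first = '1'; last = '1'

No, "1001001" does not match 1*01*


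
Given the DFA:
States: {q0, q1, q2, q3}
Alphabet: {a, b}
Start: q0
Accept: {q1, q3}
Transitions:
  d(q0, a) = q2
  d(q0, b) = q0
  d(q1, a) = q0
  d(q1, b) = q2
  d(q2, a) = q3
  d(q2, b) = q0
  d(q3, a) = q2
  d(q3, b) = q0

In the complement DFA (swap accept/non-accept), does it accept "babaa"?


Trace: q0 -> q0 -> q2 -> q0 -> q2 -> q3
Final: q3
Original accept: {q1, q3}
Complement: q3 is in original accept

No, complement rejects (original accepts)


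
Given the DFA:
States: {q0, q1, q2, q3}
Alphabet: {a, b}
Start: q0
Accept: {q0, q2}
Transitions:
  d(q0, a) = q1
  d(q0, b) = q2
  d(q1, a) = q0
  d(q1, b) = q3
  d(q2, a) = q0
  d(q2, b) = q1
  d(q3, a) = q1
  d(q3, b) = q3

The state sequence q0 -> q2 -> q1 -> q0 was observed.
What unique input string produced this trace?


Trace back each transition to find the symbol:
  q0 --[b]--> q2
  q2 --[b]--> q1
  q1 --[a]--> q0

"bba"


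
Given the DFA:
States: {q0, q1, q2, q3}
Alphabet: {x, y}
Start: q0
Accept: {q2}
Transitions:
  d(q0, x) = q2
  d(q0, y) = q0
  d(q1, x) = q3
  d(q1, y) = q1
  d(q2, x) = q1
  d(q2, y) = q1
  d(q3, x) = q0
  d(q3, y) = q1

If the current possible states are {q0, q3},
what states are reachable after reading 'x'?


Apply transition on 'x' from each current state:
  d(q0, x) = q2
  d(q3, x) = q0

{q0, q2}


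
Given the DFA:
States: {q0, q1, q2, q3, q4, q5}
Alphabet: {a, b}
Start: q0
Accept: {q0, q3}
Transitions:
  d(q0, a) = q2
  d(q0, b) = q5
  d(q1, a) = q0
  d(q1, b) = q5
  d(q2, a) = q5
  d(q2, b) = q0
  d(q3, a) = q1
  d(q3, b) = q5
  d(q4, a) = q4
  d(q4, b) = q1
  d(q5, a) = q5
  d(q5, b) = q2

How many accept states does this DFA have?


Accept states listed: {q0, q3}
Counting: q0(1) q3(2)

2


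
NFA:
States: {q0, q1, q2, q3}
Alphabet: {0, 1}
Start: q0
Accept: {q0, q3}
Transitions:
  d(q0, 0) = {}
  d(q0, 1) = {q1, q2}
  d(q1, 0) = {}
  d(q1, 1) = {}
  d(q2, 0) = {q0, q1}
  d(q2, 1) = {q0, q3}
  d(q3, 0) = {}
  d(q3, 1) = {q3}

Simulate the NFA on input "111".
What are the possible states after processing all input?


Start: {q0}
  --1--> {q1, q2}
  --1--> {q0, q3}
  --1--> {q1, q2, q3}

{q1, q2, q3}


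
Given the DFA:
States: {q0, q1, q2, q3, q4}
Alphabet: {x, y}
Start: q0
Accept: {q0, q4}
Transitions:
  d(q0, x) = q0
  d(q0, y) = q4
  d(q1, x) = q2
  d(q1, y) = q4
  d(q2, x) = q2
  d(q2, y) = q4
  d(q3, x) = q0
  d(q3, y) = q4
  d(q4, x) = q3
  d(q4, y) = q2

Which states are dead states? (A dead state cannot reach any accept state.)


Forward reachability from each state:
  q0 -> reaches accept state q0 (live)
  q1 -> reaches accept state q0 (live)
  q2 -> reaches accept state q0 (live)
  q3 -> reaches accept state q0 (live)
  q4 -> reaches accept state q0 (live)

None (all states can reach an accept state)


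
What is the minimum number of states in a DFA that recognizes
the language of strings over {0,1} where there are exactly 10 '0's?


States: count = 0, 1, ..., 10 (that's 11 states), plus a dead state for count > 10.
Total: 11 + 1 = 12. Accept = count-10 state.

12


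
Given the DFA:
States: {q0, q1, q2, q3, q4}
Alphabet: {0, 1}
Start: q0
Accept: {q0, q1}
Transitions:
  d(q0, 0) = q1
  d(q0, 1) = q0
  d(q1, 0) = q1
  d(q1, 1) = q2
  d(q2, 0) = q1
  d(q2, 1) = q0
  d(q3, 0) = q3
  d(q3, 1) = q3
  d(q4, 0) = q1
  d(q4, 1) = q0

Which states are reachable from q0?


BFS from q0:
  layer 0: {q0}
  layer 1: {q1}
  layer 2: {q2}

{q0, q1, q2}


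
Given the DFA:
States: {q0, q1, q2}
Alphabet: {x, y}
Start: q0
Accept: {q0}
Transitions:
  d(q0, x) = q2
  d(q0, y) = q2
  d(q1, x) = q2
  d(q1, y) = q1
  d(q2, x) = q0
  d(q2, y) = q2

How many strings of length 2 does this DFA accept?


Enumerating all length-2 strings:
  "xx" -> q0 [accept]
  "xy" -> q2 [reject]
  "yx" -> q0 [accept]
  "yy" -> q2 [reject]

2 out of 4


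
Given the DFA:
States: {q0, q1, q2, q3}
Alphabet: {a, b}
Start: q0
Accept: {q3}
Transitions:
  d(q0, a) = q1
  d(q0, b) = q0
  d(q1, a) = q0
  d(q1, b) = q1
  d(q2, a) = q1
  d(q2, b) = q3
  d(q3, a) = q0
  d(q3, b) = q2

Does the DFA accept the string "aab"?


Trace: q0 -> q1 -> q0 -> q0
Final state: q0
Accept states: {q3}

No, rejected (final state q0 is not an accept state)


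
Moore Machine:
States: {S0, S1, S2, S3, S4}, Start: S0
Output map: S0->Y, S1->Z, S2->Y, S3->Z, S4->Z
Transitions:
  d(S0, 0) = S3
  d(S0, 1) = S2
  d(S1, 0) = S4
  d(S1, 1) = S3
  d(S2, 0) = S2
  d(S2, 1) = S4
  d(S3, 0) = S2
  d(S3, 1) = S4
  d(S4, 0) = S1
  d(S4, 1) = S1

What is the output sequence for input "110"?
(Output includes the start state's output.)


Start: S0 (output Y)
  --1--> S2 (output Y)
  --1--> S4 (output Z)
  --0--> S1 (output Z)

"YYZZ"


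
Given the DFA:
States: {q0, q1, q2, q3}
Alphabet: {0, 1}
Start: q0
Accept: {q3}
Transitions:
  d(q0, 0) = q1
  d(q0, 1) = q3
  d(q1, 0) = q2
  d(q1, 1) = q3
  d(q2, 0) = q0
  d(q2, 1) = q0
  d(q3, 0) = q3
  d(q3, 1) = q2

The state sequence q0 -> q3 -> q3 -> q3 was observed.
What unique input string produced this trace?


Trace back each transition to find the symbol:
  q0 --[1]--> q3
  q3 --[0]--> q3
  q3 --[0]--> q3

"100"


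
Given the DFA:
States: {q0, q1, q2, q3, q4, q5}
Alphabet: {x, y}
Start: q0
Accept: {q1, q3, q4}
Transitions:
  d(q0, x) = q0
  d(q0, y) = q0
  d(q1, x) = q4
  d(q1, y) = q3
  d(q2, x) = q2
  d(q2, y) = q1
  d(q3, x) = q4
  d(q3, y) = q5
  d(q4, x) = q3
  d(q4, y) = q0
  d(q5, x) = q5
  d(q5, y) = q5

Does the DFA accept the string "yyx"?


Trace: q0 -> q0 -> q0 -> q0
Final state: q0
Accept states: {q1, q3, q4}

No, rejected (final state q0 is not an accept state)


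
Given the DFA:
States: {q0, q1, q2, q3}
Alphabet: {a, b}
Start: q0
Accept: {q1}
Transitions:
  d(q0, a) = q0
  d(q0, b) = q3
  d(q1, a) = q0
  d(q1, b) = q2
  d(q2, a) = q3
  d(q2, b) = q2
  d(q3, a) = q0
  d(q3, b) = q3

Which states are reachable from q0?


BFS from q0:
  layer 0: {q0}
  layer 1: {q3}

{q0, q3}


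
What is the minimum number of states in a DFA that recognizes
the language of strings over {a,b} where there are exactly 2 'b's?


States: count = 0, 1, ..., 2 (that's 3 states), plus a dead state for count > 2.
Total: 3 + 1 = 4. Accept = count-2 state.

4


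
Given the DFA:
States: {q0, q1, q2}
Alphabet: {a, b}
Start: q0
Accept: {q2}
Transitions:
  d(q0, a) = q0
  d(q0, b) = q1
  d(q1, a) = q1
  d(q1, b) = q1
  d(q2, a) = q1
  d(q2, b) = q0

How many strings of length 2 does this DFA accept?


Enumerating all length-2 strings:
  "aa" -> q0 [reject]
  "ab" -> q1 [reject]
  "ba" -> q1 [reject]
  "bb" -> q1 [reject]

0 out of 4


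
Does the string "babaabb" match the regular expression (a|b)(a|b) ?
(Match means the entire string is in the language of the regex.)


|string| = 7; first = 'b'; last = 'b'

No, "babaabb" does not match (a|b)(a|b)


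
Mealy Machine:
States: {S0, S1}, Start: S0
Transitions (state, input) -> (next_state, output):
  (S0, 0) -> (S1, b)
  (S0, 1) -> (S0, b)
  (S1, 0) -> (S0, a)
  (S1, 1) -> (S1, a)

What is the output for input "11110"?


Step-by-step:
  (S0, 1) -> (S0, b)
  (S0, 1) -> (S0, b)
  (S0, 1) -> (S0, b)
  (S0, 1) -> (S0, b)
  (S0, 0) -> (S1, b)

"bbbbb"


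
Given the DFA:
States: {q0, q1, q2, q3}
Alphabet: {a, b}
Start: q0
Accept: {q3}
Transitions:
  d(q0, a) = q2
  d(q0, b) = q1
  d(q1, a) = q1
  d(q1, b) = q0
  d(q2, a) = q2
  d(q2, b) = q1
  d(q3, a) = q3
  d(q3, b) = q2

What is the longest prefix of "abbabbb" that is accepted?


Run the DFA, marking each prefix where the state is accepting:
  "" -> q0 [reject]
  "a" -> q2 [reject]
  "ab" -> q1 [reject]
  "abb" -> q0 [reject]
  "abba" -> q2 [reject]
  "abbab" -> q1 [reject]
  "abbabb" -> q0 [reject]
  "abbabbb" -> q1 [reject]

No prefix is accepted


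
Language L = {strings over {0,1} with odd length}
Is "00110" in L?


length = 5; 5 mod 2 = 1

Yes, "00110" is in L


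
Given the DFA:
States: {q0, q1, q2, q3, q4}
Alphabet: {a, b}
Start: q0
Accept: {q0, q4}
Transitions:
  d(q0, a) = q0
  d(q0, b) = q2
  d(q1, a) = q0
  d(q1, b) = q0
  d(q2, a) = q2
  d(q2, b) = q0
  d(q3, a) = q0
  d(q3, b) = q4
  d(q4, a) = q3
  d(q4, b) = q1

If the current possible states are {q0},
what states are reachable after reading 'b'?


Apply transition on 'b' from each current state:
  d(q0, b) = q2

{q2}


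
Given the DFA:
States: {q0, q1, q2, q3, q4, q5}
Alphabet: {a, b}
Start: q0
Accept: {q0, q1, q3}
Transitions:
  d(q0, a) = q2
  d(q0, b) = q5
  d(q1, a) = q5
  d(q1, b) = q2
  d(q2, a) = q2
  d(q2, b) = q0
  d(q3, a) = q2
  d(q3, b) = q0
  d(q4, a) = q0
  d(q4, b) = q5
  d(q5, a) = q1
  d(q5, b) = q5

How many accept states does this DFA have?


Accept states listed: {q0, q1, q3}
Counting: q0(1) q1(2) q3(3)

3


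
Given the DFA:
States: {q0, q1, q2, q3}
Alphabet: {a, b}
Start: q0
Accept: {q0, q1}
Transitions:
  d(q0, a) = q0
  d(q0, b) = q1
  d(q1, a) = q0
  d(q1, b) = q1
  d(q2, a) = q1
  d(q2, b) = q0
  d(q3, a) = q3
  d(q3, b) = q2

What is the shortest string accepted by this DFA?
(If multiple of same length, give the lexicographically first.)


BFS by string length (lex-first path to each state shown):
  len 0: q0<-""
Found accept state at length 0.

"" (empty string)


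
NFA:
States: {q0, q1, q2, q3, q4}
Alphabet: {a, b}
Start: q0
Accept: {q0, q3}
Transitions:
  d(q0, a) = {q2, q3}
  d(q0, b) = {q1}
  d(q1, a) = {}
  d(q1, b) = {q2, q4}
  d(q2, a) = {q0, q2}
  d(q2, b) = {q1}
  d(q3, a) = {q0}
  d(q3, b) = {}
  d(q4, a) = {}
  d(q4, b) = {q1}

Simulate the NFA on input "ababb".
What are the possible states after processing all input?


Start: {q0}
  --a--> {q2, q3}
  --b--> {q1}
  --a--> {}
  --b--> {}
  --b--> {}

{} (empty set, no valid transitions)


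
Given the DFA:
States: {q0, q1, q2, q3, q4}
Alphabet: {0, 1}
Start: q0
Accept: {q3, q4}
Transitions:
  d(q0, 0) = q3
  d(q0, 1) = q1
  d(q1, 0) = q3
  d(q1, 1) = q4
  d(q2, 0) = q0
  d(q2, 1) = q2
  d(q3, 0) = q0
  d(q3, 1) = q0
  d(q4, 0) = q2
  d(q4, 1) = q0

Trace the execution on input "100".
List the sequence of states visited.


Input: 100
d(q0, 1) = q1
d(q1, 0) = q3
d(q3, 0) = q0


q0 -> q1 -> q3 -> q0


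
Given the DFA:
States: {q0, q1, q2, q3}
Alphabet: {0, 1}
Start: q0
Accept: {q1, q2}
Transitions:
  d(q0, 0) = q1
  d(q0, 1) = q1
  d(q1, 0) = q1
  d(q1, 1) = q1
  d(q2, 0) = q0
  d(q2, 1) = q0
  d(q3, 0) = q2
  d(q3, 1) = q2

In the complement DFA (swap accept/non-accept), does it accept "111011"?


Trace: q0 -> q1 -> q1 -> q1 -> q1 -> q1 -> q1
Final: q1
Original accept: {q1, q2}
Complement: q1 is in original accept

No, complement rejects (original accepts)


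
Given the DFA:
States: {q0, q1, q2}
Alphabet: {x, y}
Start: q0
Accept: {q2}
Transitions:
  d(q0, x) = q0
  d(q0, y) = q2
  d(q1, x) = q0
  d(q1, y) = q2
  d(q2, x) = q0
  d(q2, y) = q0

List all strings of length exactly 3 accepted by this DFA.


All strings of length 3: 8 total
Accepted: 3

"xxy", "yxy", "yyy"


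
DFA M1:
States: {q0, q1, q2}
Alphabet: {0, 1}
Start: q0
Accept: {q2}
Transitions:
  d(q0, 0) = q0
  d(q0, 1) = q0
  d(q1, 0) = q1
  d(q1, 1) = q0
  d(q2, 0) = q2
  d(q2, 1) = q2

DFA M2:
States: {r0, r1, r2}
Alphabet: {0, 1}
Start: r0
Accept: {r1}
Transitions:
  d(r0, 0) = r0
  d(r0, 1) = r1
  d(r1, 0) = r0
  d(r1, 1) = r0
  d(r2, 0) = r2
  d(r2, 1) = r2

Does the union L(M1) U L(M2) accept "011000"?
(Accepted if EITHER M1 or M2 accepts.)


M1: final=q0 accepted=False
M2: final=r0 accepted=False

No, union rejects (neither accepts)


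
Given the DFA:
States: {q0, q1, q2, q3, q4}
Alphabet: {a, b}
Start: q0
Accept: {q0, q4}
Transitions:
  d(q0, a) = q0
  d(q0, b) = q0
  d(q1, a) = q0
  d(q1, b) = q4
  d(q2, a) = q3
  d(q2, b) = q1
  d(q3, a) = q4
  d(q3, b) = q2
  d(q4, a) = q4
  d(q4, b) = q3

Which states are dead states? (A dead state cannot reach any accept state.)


Forward reachability from each state:
  q0 -> reaches accept state q0 (live)
  q1 -> reaches accept state q0 (live)
  q2 -> reaches accept state q0 (live)
  q3 -> reaches accept state q0 (live)
  q4 -> reaches accept state q0 (live)

None (all states can reach an accept state)


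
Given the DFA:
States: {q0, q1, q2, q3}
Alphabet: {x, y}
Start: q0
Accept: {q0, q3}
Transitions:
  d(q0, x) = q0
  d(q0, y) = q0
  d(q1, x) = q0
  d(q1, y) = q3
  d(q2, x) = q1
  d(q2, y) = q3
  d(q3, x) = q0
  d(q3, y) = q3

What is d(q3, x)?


Looking up transition d(q3, x)

q0


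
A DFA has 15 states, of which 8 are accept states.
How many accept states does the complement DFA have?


Complement swaps accept and non-accept states.
15 - 8 = 7

7


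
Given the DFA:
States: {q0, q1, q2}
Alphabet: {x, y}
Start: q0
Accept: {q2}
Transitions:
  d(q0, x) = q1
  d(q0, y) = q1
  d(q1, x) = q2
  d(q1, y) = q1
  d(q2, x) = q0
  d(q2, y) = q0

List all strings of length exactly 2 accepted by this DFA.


All strings of length 2: 4 total
Accepted: 2

"xx", "yx"


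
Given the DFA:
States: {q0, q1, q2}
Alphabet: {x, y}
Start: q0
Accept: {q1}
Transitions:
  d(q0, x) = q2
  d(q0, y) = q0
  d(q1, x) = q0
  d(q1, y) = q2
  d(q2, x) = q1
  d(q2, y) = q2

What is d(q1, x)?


Looking up transition d(q1, x)

q0


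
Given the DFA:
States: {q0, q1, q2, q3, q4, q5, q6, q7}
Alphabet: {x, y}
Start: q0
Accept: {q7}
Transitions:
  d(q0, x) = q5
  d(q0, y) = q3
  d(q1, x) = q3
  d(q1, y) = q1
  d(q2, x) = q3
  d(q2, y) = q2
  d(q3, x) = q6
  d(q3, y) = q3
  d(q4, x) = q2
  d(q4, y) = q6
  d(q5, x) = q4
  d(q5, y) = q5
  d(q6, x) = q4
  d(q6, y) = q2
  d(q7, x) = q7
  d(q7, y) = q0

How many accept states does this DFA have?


Accept states listed: {q7}
Counting: q7(1)

1


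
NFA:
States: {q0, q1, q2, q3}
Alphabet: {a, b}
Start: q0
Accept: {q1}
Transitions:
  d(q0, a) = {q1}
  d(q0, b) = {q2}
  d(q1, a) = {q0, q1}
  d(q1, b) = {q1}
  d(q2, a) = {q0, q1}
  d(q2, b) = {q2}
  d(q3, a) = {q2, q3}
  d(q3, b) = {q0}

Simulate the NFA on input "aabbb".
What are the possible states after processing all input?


Start: {q0}
  --a--> {q1}
  --a--> {q0, q1}
  --b--> {q1, q2}
  --b--> {q1, q2}
  --b--> {q1, q2}

{q1, q2}


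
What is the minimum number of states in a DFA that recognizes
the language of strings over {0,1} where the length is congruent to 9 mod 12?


States track (length) mod 12.
Need 12 states: one per remainder 0..11; accept = remainder 9.

12


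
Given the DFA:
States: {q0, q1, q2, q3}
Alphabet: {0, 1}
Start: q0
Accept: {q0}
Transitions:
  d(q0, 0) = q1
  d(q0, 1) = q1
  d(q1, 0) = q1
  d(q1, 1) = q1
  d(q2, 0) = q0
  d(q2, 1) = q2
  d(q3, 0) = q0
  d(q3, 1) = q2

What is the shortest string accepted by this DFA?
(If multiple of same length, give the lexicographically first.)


BFS by string length (lex-first path to each state shown):
  len 0: q0<-""
Found accept state at length 0.

"" (empty string)


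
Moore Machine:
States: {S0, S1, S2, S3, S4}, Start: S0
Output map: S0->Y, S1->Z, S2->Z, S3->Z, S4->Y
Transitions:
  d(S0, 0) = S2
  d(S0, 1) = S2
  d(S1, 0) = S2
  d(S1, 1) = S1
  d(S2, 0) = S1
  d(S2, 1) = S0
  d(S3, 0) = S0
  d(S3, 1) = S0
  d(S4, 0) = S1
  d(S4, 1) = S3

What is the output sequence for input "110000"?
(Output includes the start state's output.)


Start: S0 (output Y)
  --1--> S2 (output Z)
  --1--> S0 (output Y)
  --0--> S2 (output Z)
  --0--> S1 (output Z)
  --0--> S2 (output Z)
  --0--> S1 (output Z)

"YZYZZZZ"


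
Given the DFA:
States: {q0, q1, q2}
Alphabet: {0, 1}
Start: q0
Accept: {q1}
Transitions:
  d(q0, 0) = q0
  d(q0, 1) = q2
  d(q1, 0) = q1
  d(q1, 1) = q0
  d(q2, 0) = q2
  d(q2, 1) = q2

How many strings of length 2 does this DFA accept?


Enumerating all length-2 strings:
  "00" -> q0 [reject]
  "01" -> q2 [reject]
  "10" -> q2 [reject]
  "11" -> q2 [reject]

0 out of 4


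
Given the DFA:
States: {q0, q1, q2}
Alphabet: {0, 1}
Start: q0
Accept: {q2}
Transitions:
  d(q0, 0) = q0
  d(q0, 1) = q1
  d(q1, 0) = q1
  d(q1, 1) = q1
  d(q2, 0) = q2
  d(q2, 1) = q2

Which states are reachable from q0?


BFS from q0:
  layer 0: {q0}
  layer 1: {q1}

{q0, q1}
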